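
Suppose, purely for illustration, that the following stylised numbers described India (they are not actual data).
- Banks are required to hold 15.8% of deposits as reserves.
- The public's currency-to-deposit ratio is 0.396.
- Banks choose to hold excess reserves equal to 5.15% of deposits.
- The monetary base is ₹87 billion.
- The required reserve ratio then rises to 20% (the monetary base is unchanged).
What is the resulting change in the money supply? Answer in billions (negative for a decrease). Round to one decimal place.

-13.0 billion

Initially m₁ = (1 + 0.396) / (0.158 + 0.0515 + 0.396) ≈ 2.3055, so M₁ = 2.3055 × 87 = 200.5785 billion.
After the change m₂ = (1 + 0.396) / (0.2 + 0.0515 + 0.396) ≈ 2.1560, so M₂ = 2.1560 × 87 = 187.572 billion.
ΔM = M₂ − M₁ = 187.572 − 200.5785 = -13.0065 billion.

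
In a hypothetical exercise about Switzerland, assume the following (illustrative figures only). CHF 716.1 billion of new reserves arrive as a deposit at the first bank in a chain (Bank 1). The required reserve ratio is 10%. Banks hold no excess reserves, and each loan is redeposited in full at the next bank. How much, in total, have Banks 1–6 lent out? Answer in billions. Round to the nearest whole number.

CHF 3020 billion

Bank i lends (1 − rr)^i of the original deposit: Bank 1 lends 716.1·0.9000 = 644.4900, Bank 2 lends 716.1·0.9000² = 580.0410, and so on.
Summing a geometric series: total = 716.1·[0.9000·(1 − 0.9000^6) / (1 − 0.9000)] ≈ 3019.8159 billion.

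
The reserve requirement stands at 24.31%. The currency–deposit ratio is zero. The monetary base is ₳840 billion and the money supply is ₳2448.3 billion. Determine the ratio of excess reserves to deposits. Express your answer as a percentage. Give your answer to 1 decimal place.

10.0%

Using m = M/MB = 2448.3/840 ≈ 2.914643. Since m = (1 + c)/(c + rr + e), the denominator satisfies c + rr + e = (1 + c)/m = (1 + 0) / 2.914643 ≈ 0.343095.
With c = 0 and rr = 0.2431, the ratio of excess reserves to deposits is 0.343095 − 0 − 0.2431 = 0.099995.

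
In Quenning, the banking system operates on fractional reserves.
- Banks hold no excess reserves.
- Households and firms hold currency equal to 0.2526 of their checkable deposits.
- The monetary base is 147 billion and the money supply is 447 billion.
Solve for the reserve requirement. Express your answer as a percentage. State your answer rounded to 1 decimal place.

Using m = M/MB = 447/147 ≈ 3.040816. Since m = (1 + c)/(c + rr + e), the denominator satisfies c + rr + e = (1 + c)/m = (1 + 0.2526) / 3.040816 ≈ 0.411929.
With c = 0.2526 and e = 0, the reserve requirement is 0.411929 − 0.2526 − 0 = 0.159329.

15.9%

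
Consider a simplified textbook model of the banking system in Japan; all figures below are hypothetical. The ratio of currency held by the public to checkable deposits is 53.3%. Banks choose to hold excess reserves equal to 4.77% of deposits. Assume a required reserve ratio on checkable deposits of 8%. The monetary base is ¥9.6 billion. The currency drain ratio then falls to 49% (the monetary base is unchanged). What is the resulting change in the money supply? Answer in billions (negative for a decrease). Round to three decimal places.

¥0.882 billion

Initially m₁ = (1 + 0.533) / (0.08 + 0.0477 + 0.533) ≈ 2.32027, so M₁ = 2.32027 × 9.6 ≈ 22.2746 billion.
After the change m₂ = (1 + 0.49) / (0.08 + 0.0477 + 0.49) ≈ 2.41217, so M₂ = 2.41217 × 9.6 ≈ 23.1568 billion.
ΔM = M₂ − M₁ = 23.1568 − 22.2746 = 0.8822 billion.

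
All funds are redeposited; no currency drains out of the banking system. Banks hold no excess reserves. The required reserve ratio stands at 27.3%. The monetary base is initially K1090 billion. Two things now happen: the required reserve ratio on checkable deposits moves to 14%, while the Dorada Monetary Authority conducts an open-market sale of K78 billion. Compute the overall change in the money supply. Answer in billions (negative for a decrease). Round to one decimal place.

Before: m₁ = 1 / (0.273) ≈ 3.663004, MB₁ = 1090, so M₁ = 3.663004 × 1090 ≈ 3992.6744 billion.
After: m₂ = 1 / (0.14) ≈ 7.142857, MB₂ = 1090 − 78 = 1012, so M₂ = 7.142857 × 1012 ≈ 7228.5713 billion.
ΔM = M₂ − M₁ = 7228.5713 − 3992.6744 = 3235.8969 billion.

K3235.9 billion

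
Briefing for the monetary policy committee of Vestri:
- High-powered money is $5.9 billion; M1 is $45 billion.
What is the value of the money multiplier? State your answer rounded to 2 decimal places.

7.63

The money multiplier is m = M / MB = 45 / 5.9 ≈ 7.62712.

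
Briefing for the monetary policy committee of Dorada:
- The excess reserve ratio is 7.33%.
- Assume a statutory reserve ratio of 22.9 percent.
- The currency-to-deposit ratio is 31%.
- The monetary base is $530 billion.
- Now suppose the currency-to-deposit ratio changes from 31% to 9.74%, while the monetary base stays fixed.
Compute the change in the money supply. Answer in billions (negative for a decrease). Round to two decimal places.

$321.23 billion

Initially m₁ = (1 + 0.31) / (0.229 + 0.0733 + 0.31) ≈ 2.139474, so M₁ = 2.139474 × 530 ≈ 1133.9212 billion.
After the change m₂ = (1 + 0.0974) / (0.229 + 0.0733 + 0.0974) ≈ 2.745559, so M₂ = 2.745559 × 530 ≈ 1455.1463 billion.
ΔM = M₂ − M₁ = 1455.1463 − 1133.9212 = 321.2251 billion.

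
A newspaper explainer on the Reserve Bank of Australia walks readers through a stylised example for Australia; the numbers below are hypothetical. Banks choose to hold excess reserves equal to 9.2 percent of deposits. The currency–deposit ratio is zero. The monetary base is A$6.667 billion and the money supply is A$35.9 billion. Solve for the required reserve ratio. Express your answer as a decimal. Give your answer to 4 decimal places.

0.0937

Using m = M/MB = 35.9/6.667 ≈ 5.384731. Since m = (1 + c)/(c + rr + e), the denominator satisfies c + rr + e = (1 + c)/m = (1 + 0) / 5.384731 ≈ 0.185710.
With c = 0 and e = 0.092, the required reserve ratio is 0.185710 − 0 − 0.092 = 0.09371.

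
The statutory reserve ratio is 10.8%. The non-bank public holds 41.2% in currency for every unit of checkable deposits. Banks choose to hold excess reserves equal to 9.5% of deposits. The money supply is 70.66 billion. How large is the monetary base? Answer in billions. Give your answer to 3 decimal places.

30.776 billion

The money multiplier is m = (1 + c) / (rr + e + c) = (1 + 0.412) / (0.108 + 0.095 + 0.412) ≈ 2.295935.
MB = M / m = 70.66 / 2.295935 ≈ 30.7761 billion.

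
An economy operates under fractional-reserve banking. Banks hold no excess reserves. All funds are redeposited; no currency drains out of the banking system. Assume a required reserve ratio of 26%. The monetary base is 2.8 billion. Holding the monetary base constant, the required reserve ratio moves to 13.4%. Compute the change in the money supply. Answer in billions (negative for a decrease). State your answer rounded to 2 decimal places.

10.13 billion

Initially m₁ = 1 / (0.26) ≈ 3.8462, so M₁ = 3.8462 × 2.8 ≈ 10.7694 billion.
After the change m₂ = 1 / (0.134) ≈ 7.4627, so M₂ = 7.4627 × 2.8 ≈ 20.8956 billion.
ΔM = M₂ − M₁ = 20.8956 − 10.7694 = 10.1262 billion.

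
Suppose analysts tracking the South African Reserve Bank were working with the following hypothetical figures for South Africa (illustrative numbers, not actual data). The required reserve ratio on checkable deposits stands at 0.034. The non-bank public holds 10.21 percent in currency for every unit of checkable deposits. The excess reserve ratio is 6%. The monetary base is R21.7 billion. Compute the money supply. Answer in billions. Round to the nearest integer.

R122 billion

The money multiplier is m = (1 + c) / (rr + e + c) = (1 + 0.1021) / (0.034 + 0.06 + 0.1021) ≈ 5.6201.
So M = m × MB = 5.6201 × 21.7 ≈ 121.9562 billion.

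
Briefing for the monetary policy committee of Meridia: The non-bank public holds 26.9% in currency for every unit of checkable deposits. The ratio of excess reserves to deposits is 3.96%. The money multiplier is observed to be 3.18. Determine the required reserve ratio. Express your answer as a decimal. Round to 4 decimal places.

0.0905

Using m = 3.18. Since m = (1 + c)/(c + rr + e), the denominator satisfies c + rr + e = (1 + c)/m = (1 + 0.269) / 3.18 ≈ 0.399057.
With c = 0.269 and e = 0.0396, the required reserve ratio is 0.399057 − 0.269 − 0.0396 = 0.090457.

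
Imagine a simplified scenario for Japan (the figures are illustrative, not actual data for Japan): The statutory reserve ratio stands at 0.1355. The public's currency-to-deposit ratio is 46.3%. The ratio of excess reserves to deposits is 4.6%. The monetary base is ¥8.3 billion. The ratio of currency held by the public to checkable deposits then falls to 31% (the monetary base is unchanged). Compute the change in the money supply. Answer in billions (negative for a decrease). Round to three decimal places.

Initially m₁ = (1 + 0.463) / (0.1355 + 0.046 + 0.463) ≈ 2.26998, so M₁ = 2.26998 × 8.3 ≈ 18.8408 billion.
After the change m₂ = (1 + 0.31) / (0.1355 + 0.046 + 0.31) ≈ 2.66531, so M₂ = 2.66531 × 8.3 ≈ 22.1221 billion.
ΔM = M₂ − M₁ = 22.1221 − 18.8408 = 3.2813 billion.

¥3.281 billion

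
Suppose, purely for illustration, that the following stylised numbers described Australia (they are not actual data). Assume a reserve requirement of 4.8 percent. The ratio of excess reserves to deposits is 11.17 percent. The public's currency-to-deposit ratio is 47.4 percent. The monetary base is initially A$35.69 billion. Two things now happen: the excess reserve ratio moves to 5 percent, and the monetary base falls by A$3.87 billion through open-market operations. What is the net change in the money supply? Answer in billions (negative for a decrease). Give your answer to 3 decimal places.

Before: m₁ = (1 + 0.474) / (0.048 + 0.1117 + 0.474) ≈ 2.326022, MB₁ = 35.69, so M₁ = 2.326022 × 35.69 ≈ 83.0157 billion.
After: m₂ = (1 + 0.474) / (0.048 + 0.05 + 0.474) ≈ 2.576923, MB₂ = 35.69 − 3.87 = 31.82, so M₂ = 2.576923 × 31.82 ≈ 81.9977 billion.
ΔM = M₂ − M₁ = 81.9977 − 83.0157 = -1.018 billion.

-1.018 billion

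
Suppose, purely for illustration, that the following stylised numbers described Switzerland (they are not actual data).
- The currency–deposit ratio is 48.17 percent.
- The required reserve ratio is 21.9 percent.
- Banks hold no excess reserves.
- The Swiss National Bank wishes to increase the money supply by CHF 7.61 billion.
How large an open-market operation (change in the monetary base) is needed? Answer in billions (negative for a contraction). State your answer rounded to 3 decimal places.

The money multiplier is m = (1 + c) / (rr + c) = (1 + 0.4817) / (0.219 + 0.4817) ≈ 2.11460.
ΔMB = ΔM / m = (+7.61) / 2.11460 ≈ 3.5988 billion.

CHF 3.599 billion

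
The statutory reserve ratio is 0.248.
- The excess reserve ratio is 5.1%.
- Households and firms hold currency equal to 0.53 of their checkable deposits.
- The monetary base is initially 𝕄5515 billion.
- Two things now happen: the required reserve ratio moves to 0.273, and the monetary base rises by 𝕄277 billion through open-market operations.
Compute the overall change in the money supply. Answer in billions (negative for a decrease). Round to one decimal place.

𝕄198.3 billion

Before: m₁ = (1 + 0.53) / (0.248 + 0.051 + 0.53) ≈ 1.845597, MB₁ = 5515, so M₁ = 1.845597 × 5515 ≈ 10178.4675 billion.
After: m₂ = (1 + 0.53) / (0.273 + 0.051 + 0.53) ≈ 1.791569, MB₂ = 5515 + 277 = 5792, so M₂ = 1.791569 × 5792 ≈ 10376.7676 billion.
ΔM = M₂ − M₁ = 10376.7676 − 10178.4675 = 198.3001 billion.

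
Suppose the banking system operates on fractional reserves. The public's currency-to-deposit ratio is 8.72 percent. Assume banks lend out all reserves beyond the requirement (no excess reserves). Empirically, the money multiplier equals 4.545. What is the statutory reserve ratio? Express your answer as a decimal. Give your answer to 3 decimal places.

0.152

Using m = 4.545. Since m = (1 + c)/(c + rr + e), the denominator satisfies c + rr + e = (1 + c)/m = (1 + 0.0872) / 4.545 ≈ 0.239208.
With c = 0.0872 and e = 0, the statutory reserve ratio is 0.239208 − 0.0872 − 0 = 0.152008.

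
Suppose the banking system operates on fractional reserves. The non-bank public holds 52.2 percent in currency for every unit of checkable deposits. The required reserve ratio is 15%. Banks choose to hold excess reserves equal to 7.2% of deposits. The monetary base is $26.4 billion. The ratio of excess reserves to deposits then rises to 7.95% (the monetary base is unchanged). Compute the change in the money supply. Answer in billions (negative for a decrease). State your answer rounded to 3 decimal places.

-0.539 billion

Initially m₁ = (1 + 0.522) / (0.15 + 0.072 + 0.522) ≈ 2.045699, so M₁ = 2.045699 × 26.4 ≈ 54.0065 billion.
After the change m₂ = (1 + 0.522) / (0.15 + 0.0795 + 0.522) ≈ 2.025283, so M₂ = 2.025283 × 26.4 ≈ 53.4675 billion.
ΔM = M₂ − M₁ = 53.4675 − 54.0065 = -0.539 billion.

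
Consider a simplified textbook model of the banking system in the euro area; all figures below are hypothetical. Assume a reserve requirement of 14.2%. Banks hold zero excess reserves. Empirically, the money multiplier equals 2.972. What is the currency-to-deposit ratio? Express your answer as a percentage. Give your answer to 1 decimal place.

29.3%

Using m = 2.972. From m = (1 + c)/(c + rr + e), rearranging gives 1 + c = m·(c + rr + e), so c·(1 − m) = m·(rr + e) − 1.
Hence c = [m·(rr + e) − 1]/(1 − m) = [2.972 × (0.142 + 0) − 1] / (1 − 2.972) ≈ 0.293091.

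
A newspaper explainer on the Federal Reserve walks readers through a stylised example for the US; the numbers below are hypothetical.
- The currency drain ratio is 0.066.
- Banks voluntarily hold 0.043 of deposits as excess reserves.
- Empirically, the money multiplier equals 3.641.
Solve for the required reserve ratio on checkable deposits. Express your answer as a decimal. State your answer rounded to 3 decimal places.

0.184

Using m = 3.641. Since m = (1 + c)/(c + rr + e), the denominator satisfies c + rr + e = (1 + c)/m = (1 + 0.066) / 3.641 ≈ 0.292777.
With c = 0.066 and e = 0.043, the required reserve ratio on checkable deposits is 0.292777 − 0.066 − 0.043 = 0.183777.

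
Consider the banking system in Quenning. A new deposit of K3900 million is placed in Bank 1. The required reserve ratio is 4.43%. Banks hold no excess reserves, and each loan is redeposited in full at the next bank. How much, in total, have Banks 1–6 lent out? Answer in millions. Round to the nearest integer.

K20028 million

Bank i lends (1 − rr)^i of the original deposit: Bank 1 lends 3900·0.9557 = 3727.2300, Bank 2 lends 3900·0.9557² ≈ 3562.1137, and so on.
Summing a geometric series: total = 3900·[0.9557·(1 − 0.9557^6) / (1 − 0.9557)] ≈ 20028.1536 million.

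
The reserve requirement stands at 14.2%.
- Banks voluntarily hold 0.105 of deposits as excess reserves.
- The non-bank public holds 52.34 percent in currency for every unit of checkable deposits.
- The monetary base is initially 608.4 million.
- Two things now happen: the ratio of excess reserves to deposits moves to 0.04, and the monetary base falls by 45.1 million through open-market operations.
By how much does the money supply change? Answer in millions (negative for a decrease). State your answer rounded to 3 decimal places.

Before: m₁ = (1 + 0.5234) / (0.142 + 0.105 + 0.5234) ≈ 1.9774143, MB₁ = 608.4, so M₁ = 1.9774143 × 608.4 ≈ 1203.0589 million.
After: m₂ = (1 + 0.5234) / (0.142 + 0.04 + 0.5234) ≈ 2.1596257, MB₂ = 608.4 − 45.1 = 563.3, so M₂ = 2.1596257 × 563.3 ≈ 1216.5172 million.
ΔM = M₂ − M₁ = 1216.5172 − 1203.0589 = 13.4583 million.

13.458 million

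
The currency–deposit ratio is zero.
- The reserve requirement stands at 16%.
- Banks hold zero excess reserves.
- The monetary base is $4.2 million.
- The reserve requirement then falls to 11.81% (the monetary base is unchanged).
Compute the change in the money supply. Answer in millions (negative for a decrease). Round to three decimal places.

Initially m₁ = 1 / (0.16) = 6.25, so M₁ = 6.25 × 4.2 = 26.25 million.
After the change m₂ = 1 / (0.1181) ≈ 8.46740, so M₂ = 8.46740 × 4.2 ≈ 35.5631 million.
ΔM = M₂ − M₁ = 35.5631 − 26.25 = 9.3131 million.

$9.313 million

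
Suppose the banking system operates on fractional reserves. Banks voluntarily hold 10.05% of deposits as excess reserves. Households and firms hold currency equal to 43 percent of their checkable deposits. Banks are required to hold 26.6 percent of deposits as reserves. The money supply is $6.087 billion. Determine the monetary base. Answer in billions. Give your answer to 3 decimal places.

$3.390 billion

The money multiplier is m = (1 + c) / (rr + e + c) = (1 + 0.43) / (0.266 + 0.1005 + 0.43) ≈ 1.79535.
MB = M / m = 6.087 / 1.79535 ≈ 3.3904 billion.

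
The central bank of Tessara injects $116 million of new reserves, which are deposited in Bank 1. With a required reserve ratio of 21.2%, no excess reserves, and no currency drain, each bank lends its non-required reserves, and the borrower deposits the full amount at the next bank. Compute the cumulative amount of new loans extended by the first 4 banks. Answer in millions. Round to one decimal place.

Bank i lends (1 − rr)^i of the original deposit: Bank 1 lends 116·0.7880 = 91.4080, Bank 2 lends 116·0.7880² ≈ 72.0295, and so on.
Summing a geometric series: total = 116·[0.7880·(1 − 0.7880^4) / (1 − 0.7880)] ≈ 264.9230 million.

$264.9 million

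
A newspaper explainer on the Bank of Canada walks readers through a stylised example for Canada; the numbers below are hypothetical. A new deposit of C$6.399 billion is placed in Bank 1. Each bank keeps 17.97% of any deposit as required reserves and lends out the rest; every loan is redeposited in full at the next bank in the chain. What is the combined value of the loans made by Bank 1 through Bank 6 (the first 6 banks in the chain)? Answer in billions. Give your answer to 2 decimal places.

Bank i lends (1 − rr)^i of the original deposit: Bank 1 lends 6.399·0.8203 ≈ 5.2491, Bank 2 lends 6.399·0.8203² ≈ 4.3058, and so on.
Summing a geometric series: total = 6.399·[0.8203·(1 − 0.8203^6) / (1 − 0.8203)] ≈ 20.3107 billion.

C$20.31 billion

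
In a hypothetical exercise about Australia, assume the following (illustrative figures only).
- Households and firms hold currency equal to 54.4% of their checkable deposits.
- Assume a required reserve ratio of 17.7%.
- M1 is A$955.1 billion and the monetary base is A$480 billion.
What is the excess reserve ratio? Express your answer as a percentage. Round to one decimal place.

5.5%

Using m = M/MB = 955.1/480 ≈ 1.989792. Since m = (1 + c)/(c + rr + e), the denominator satisfies c + rr + e = (1 + c)/m = (1 + 0.544) / 1.989792 ≈ 0.775961.
With c = 0.544 and rr = 0.177, the excess reserve ratio is 0.775961 − 0.544 − 0.177 = 0.054961.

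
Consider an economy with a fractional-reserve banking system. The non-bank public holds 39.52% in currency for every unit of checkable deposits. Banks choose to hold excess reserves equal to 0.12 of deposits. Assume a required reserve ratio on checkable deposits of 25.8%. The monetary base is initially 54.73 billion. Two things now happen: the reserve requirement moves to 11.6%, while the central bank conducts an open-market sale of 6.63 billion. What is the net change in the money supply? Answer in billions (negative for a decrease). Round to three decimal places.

7.562 billion

Before: m₁ = (1 + 0.3952) / (0.258 + 0.12 + 0.3952) ≈ 1.804449, MB₁ = 54.73, so M₁ = 1.804449 × 54.73 ≈ 98.7575 billion.
After: m₂ = (1 + 0.3952) / (0.116 + 0.12 + 0.3952) ≈ 2.210393, MB₂ = 54.73 − 6.63 = 48.1, so M₂ = 2.210393 × 48.1 ≈ 106.3199 billion.
ΔM = M₂ − M₁ = 106.3199 − 98.7575 = 7.5624 billion.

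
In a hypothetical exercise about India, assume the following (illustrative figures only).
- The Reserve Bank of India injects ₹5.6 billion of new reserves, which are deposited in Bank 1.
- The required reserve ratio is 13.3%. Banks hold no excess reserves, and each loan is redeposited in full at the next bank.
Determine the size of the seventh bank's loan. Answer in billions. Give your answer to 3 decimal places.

₹2.062 billion

Each bank lends a fraction (1 − rr) = 0.8670 of the deposit it receives, so Bank 7 receives 5.6·0.8670^6 and lends 5.6·0.8670^7 ≈ 2.0622 billion.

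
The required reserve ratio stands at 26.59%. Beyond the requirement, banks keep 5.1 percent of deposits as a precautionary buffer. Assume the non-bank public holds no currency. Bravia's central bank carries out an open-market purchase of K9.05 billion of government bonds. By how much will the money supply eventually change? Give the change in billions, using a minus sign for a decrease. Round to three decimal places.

The money multiplier is m = 1 / (rr + e) = 1 / (0.2659 + 0.051) ≈ 3.15557.
The purchase adds 9.05 billion of base, so ΔM = m × ΔMB = 3.15557 × (+9.05) ≈ 28.5579 billion.

K28.558 billion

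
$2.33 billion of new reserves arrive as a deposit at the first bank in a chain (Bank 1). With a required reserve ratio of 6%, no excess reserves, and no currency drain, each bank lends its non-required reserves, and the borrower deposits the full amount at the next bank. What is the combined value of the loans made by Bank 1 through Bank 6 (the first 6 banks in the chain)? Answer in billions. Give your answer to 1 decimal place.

$11.3 billion

Bank i lends (1 − rr)^i of the original deposit: Bank 1 lends 2.33·0.9400 = 2.1902, Bank 2 lends 2.33·0.9400² ≈ 2.0588, and so on.
Summing a geometric series: total = 2.33·[0.9400·(1 − 0.9400^6) / (1 − 0.9400)] ≈ 11.3208 billion.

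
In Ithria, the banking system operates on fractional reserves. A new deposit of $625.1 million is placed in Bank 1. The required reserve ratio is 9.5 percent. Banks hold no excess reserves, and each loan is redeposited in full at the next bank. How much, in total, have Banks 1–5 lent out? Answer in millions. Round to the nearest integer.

Bank i lends (1 − rr)^i of the original deposit: Bank 1 lends 625.1·0.9050 = 565.7155, Bank 2 lends 625.1·0.9050² ≈ 511.9725, and so on.
Summing a geometric series: total = 625.1·[0.9050·(1 − 0.9050^5) / (1 − 0.9050)] ≈ 2339.8245 million.

$2340 million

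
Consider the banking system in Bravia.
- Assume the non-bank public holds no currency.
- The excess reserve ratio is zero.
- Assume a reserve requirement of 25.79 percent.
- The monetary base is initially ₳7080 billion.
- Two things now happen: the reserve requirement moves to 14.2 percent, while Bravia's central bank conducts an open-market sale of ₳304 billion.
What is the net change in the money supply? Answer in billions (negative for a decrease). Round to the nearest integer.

₳20266 billion

Before: m₁ = 1 / (0.2579) ≈ 3.87747, MB₁ = 7080, so M₁ = 3.87747 × 7080 = 27452.4876 billion.
After: m₂ = 1 / (0.142) ≈ 7.04225, MB₂ = 7080 − 304 = 6776, so M₂ = 7.04225 × 6776 = 47718.286 billion.
ΔM = M₂ − M₁ = 47718.286 − 27452.4876 = 20265.7984 billion.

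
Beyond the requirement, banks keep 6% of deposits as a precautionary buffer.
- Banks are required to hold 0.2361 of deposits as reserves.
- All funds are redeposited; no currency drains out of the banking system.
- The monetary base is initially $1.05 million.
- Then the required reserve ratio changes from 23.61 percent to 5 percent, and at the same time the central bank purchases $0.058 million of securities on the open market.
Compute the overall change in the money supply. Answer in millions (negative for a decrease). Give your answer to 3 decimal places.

Before: m₁ = 1 / (0.2361 + 0.06) ≈ 3.37724, MB₁ = 1.05, so M₁ = 3.37724 × 1.05 ≈ 3.5461 million.
After: m₂ = 1 / (0.05 + 0.06) ≈ 9.09091, MB₂ = 1.05 + 0.058 = 1.108, so M₂ = 9.09091 × 1.108 ≈ 10.0727 million.
ΔM = M₂ − M₁ = 10.0727 − 3.5461 = 6.5266 million.

$6.527 million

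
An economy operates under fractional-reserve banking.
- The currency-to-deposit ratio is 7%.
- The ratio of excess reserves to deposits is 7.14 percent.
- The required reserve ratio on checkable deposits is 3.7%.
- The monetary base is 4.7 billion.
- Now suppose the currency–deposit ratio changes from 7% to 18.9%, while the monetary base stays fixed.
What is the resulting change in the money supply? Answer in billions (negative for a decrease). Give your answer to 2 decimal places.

Initially m₁ = (1 + 0.07) / (0.037 + 0.0714 + 0.07) ≈ 5.9978, so M₁ = 5.9978 × 4.7 ≈ 28.1897 billion.
After the change m₂ = (1 + 0.189) / (0.037 + 0.0714 + 0.189) ≈ 3.9980, so M₂ = 3.9980 × 4.7 = 18.7906 billion.
ΔM = M₂ − M₁ = 18.7906 − 28.1897 = -9.3991 billion.

-9.40 billion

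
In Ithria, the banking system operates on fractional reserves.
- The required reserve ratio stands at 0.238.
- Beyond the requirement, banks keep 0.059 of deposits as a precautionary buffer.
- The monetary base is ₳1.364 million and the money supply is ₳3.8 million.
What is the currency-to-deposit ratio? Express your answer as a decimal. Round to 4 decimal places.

0.0966

Using m = M/MB = 3.8/1.364 ≈ 2.785924. From m = (1 + c)/(c + rr + e), rearranging gives 1 + c = m·(c + rr + e), so c·(1 − m) = m·(rr + e) − 1.
Hence c = [m·(rr + e) − 1]/(1 − m) = [2.785924 × (0.238 + 0.059) − 1] / (1 − 2.785924) ≈ 0.096634.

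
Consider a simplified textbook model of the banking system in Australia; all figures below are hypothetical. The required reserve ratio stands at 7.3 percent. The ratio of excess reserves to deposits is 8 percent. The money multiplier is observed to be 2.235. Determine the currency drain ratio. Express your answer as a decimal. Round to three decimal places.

Using m = 2.235. From m = (1 + c)/(c + rr + e), rearranging gives 1 + c = m·(c + rr + e), so c·(1 − m) = m·(rr + e) − 1.
Hence c = [m·(rr + e) − 1]/(1 − m) = [2.235 × (0.073 + 0.08) − 1] / (1 − 2.235) ≈ 0.532830.

0.533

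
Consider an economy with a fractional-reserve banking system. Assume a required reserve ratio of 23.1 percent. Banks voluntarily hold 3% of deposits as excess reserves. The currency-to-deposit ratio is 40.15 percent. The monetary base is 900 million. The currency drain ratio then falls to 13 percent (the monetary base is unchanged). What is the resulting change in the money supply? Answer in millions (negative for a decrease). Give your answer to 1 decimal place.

Initially m₁ = (1 + 0.4015) / (0.231 + 0.03 + 0.4015) ≈ 2.11547, so M₁ = 2.11547 × 900 = 1903.923 million.
After the change m₂ = (1 + 0.13) / (0.231 + 0.03 + 0.13) ≈ 2.89003, so M₂ = 2.89003 × 900 = 2601.027 million.
ΔM = M₂ − M₁ = 2601.027 − 1903.923 = 697.104 million.

697.1 million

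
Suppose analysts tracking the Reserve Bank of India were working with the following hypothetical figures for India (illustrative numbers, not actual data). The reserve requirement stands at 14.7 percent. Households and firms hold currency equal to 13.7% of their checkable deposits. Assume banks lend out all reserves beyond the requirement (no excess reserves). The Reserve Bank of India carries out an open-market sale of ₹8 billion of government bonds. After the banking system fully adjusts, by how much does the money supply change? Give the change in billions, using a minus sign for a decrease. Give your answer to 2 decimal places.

-32.03 billion

The money multiplier is m = (1 + c) / (rr + c) = (1 + 0.137) / (0.147 + 0.137) ≈ 4.0035.
The sale removes 8 billion of base, so ΔM = m × ΔMB = 4.0035 × (−8) = -32.028 billion.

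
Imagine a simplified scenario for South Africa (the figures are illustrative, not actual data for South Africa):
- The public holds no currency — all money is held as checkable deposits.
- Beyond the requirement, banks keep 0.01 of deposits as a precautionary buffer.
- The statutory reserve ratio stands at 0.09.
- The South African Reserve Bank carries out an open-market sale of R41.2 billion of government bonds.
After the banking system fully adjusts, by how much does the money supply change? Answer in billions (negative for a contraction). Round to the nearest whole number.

The money multiplier is m = 1 / (rr + e) = 1 / (0.09 + 0.01) = 10.
The sale removes 41.2 billion of base, so ΔM = m × ΔMB = 10 × (−41.2) = -412 billion.

-412 billion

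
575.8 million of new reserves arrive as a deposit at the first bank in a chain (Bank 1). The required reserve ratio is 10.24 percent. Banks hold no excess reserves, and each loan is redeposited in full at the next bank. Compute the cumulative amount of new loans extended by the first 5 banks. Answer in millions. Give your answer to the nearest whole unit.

Bank i lends (1 − rr)^i of the original deposit: Bank 1 lends 575.8·0.8976 ≈ 516.8381, Bank 2 lends 575.8·0.8976² ≈ 463.9139, and so on.
Summing a geometric series: total = 575.8·[0.8976·(1 − 0.8976^5) / (1 − 0.8976)] ≈ 2106.4247 million.

2106 million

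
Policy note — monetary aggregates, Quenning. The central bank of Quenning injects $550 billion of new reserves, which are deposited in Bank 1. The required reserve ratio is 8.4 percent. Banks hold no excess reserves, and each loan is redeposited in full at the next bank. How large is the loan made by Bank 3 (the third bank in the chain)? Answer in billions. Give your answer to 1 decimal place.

$422.7 billion

Each bank lends a fraction (1 − rr) = 0.9160 of the deposit it receives, so Bank 3 receives 550·0.9160^2 and lends 550·0.9160^3 ≈ 422.7164 billion.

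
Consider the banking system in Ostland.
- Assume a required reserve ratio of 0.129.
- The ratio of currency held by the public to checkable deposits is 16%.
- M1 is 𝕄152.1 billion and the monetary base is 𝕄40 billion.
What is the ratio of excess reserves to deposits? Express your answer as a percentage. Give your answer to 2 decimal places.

1.61%

Using m = M/MB = 152.1/40 = 3.802500. Since m = (1 + c)/(c + rr + e), the denominator satisfies c + rr + e = (1 + c)/m = (1 + 0.16) / 3.802500 ≈ 0.305062.
With c = 0.16 and rr = 0.129, the ratio of excess reserves to deposits is 0.305062 − 0.16 − 0.129 = 0.016062.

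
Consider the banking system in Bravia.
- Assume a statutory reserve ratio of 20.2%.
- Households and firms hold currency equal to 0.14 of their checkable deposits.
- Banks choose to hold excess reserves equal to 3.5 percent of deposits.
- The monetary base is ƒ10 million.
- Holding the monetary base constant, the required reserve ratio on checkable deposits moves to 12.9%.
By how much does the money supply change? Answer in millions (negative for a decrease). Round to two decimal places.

Initially m₁ = (1 + 0.14) / (0.202 + 0.035 + 0.14) ≈ 3.0239, so M₁ = 3.0239 × 10 = 30.239 million.
After the change m₂ = (1 + 0.14) / (0.129 + 0.035 + 0.14) = 3.75, so M₂ = 3.75 × 10 = 37.5 million.
ΔM = M₂ − M₁ = 37.5 − 30.239 = 7.261 million.

ƒ7.26 million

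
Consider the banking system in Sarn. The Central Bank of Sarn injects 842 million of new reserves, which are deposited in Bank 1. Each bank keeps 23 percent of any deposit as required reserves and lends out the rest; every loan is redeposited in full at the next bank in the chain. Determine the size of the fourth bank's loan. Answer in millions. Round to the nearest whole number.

296 million

Each bank lends a fraction (1 − rr) = 0.7700 of the deposit it receives, so Bank 4 receives 842·0.7700^3 and lends 842·0.7700^4 ≈ 295.9886 million.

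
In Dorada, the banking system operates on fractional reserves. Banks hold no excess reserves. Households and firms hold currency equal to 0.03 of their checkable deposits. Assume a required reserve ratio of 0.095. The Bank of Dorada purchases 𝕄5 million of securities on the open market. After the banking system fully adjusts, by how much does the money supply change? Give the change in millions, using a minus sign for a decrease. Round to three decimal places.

𝕄41.200 million

The money multiplier is m = (1 + c) / (rr + c) = (1 + 0.03) / (0.095 + 0.03) = 8.24.
The purchase adds 5 million of base, so ΔM = m × ΔMB = 8.24 × (+5) = 41.2 million.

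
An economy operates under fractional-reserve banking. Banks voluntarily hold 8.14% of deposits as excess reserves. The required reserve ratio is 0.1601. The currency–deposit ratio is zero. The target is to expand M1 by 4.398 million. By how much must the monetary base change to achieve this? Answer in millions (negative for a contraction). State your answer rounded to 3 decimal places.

The money multiplier is m = 1 / (rr + e) = 1 / (0.1601 + 0.0814) ≈ 4.14079.
ΔMB = ΔM / m = (+4.398) / 4.14079 ≈ 1.0621 million.

1.062 million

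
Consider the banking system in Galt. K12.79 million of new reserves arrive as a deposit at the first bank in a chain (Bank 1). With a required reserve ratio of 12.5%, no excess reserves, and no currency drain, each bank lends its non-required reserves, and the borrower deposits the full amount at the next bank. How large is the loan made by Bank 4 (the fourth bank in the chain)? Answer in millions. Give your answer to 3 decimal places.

Each bank lends a fraction (1 − rr) = 0.8750 of the deposit it receives, so Bank 4 receives 12.79·0.8750^3 and lends 12.79·0.8750^4 ≈ 7.4973 million.

K7.497 million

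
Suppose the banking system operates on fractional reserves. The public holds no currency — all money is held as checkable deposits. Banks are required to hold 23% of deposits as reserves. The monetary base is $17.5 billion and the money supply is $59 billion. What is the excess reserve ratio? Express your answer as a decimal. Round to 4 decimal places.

Using m = M/MB = 59/17.5 ≈ 3.371429. Since m = (1 + c)/(c + rr + e), the denominator satisfies c + rr + e = (1 + c)/m = (1 + 0) / 3.371429 ≈ 0.296610.
With c = 0 and rr = 0.23, the excess reserve ratio is 0.296610 − 0 − 0.23 = 0.06661.

0.0666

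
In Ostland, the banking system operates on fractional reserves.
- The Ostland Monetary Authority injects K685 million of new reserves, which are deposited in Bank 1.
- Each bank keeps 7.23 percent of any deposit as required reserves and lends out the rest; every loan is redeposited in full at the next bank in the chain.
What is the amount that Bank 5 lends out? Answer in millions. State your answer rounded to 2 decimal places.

K470.68 million

Each bank lends a fraction (1 − rr) = 0.9277 of the deposit it receives, so Bank 5 receives 685·0.9277^4 and lends 685·0.9277^5 ≈ 470.6828 million.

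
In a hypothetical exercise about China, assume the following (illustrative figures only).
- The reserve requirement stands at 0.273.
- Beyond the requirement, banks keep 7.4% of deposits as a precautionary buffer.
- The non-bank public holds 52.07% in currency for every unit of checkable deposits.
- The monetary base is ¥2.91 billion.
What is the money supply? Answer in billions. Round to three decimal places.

¥5.100 billion

The money multiplier is m = (1 + c) / (rr + e + c) = (1 + 0.5207) / (0.273 + 0.074 + 0.5207) ≈ 1.75256.
So M = m × MB = 1.75256 × 2.91 ≈ 5.0999 billion.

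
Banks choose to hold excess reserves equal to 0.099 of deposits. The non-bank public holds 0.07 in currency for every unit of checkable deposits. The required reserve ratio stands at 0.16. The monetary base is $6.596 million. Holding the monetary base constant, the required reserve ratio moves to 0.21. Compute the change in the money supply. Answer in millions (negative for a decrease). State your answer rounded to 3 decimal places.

Initially m₁ = (1 + 0.07) / (0.16 + 0.099 + 0.07) ≈ 3.25228, so M₁ = 3.25228 × 6.596 ≈ 21.452 million.
After the change m₂ = (1 + 0.07) / (0.21 + 0.099 + 0.07) ≈ 2.82322, so M₂ = 2.82322 × 6.596 ≈ 18.622 million.
ΔM = M₂ − M₁ = 18.622 − 21.452 = -2.83 million.

-2.830 million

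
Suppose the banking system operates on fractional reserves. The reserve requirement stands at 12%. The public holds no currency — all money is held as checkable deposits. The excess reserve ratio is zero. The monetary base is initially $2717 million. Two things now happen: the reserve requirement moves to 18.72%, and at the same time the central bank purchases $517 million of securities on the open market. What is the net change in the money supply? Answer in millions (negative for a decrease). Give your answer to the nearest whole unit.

Before: m₁ = 1 / (0.12) ≈ 8.33333, MB₁ = 2717, so M₁ = 8.33333 × 2717 ≈ 22641.6576 million.
After: m₂ = 1 / (0.1872) ≈ 5.34188, MB₂ = 2717 + 517 = 3234, so M₂ = 5.34188 × 3234 ≈ 17275.6399 million.
ΔM = M₂ − M₁ = 17275.6399 − 22641.6576 = -5366.0177 million.

-5366 million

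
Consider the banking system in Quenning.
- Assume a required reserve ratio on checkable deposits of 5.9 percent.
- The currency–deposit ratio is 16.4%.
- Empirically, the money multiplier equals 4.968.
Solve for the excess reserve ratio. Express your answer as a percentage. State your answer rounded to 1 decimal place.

1.1%

Using m = 4.968. Since m = (1 + c)/(c + rr + e), the denominator satisfies c + rr + e = (1 + c)/m = (1 + 0.164) / 4.968 ≈ 0.234300.
With c = 0.164 and rr = 0.059, the excess reserve ratio is 0.234300 − 0.164 − 0.059 = 0.0113.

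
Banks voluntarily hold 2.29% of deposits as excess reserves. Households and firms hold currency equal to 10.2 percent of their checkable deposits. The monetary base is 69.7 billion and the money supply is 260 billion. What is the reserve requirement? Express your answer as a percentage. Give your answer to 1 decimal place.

Using m = M/MB = 260/69.7 ≈ 3.730273. Since m = (1 + c)/(c + rr + e), the denominator satisfies c + rr + e = (1 + c)/m = (1 + 0.102) / 3.730273 ≈ 0.295421.
With c = 0.102 and e = 0.0229, the reserve requirement is 0.295421 − 0.102 − 0.0229 = 0.170521.

17.1%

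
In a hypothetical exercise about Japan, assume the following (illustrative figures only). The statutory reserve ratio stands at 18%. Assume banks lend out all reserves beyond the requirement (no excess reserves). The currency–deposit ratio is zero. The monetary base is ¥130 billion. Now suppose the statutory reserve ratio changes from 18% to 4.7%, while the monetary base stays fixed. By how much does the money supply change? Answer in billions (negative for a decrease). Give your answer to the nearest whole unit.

¥2044 billion

Initially m₁ = 1 / (0.18) ≈ 5.5556, so M₁ = 5.5556 × 130 = 722.228 billion.
After the change m₂ = 1 / (0.047) ≈ 21.2766, so M₂ = 21.2766 × 130 = 2765.958 billion.
ΔM = M₂ − M₁ = 2765.958 − 722.228 = 2043.73 billion.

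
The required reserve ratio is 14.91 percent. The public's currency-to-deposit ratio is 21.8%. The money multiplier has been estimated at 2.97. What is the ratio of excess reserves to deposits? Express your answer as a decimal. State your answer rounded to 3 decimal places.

0.043

Using m = 2.97. Since m = (1 + c)/(c + rr + e), the denominator satisfies c + rr + e = (1 + c)/m = (1 + 0.218) / 2.97 ≈ 0.410101.
With c = 0.218 and rr = 0.1491, the ratio of excess reserves to deposits is 0.410101 − 0.218 − 0.1491 = 0.043001.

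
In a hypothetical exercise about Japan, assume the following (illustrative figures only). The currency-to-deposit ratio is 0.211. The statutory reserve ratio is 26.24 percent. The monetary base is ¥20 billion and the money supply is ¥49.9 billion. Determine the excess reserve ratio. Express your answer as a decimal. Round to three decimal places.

0.012

Using m = M/MB = 49.9/20 = 2.495000. Since m = (1 + c)/(c + rr + e), the denominator satisfies c + rr + e = (1 + c)/m = (1 + 0.211) / 2.495000 ≈ 0.485371.
With c = 0.211 and rr = 0.2624, the excess reserve ratio is 0.485371 − 0.211 − 0.2624 = 0.011971.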